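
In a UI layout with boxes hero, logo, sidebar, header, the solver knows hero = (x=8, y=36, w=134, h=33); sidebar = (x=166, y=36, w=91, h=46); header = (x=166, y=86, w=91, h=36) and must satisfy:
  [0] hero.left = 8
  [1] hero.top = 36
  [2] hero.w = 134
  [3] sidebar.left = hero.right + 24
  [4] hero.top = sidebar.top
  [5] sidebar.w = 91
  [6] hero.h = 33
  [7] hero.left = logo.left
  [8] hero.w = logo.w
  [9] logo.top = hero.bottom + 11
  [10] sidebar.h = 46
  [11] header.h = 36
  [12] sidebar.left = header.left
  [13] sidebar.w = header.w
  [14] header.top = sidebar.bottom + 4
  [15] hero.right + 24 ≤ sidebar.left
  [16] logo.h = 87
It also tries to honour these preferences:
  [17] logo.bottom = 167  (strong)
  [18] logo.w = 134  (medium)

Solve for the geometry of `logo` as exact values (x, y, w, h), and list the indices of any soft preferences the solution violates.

logo = (x=8, y=80, w=134, h=87)
violated soft preferences: none

1. logo.x = 8  [hero.left = logo.left]
2. logo.w = 134  [hero.w = logo.w]
3. logo.y = 80  [logo.top = hero.bottom + 11]
4. logo.h = 87  [logo.h = 87]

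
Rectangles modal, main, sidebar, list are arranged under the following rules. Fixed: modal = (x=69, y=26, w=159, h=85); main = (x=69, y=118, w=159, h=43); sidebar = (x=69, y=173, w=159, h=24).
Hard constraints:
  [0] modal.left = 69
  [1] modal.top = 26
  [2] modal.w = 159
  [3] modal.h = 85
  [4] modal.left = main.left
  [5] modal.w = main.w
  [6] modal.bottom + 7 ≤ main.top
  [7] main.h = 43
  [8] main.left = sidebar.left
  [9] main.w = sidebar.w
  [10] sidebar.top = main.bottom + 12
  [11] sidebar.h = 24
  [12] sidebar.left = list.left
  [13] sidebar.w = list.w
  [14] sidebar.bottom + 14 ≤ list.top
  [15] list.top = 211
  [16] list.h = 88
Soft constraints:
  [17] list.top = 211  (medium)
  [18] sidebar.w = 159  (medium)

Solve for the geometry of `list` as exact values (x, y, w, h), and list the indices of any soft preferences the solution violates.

list = (x=69, y=211, w=159, h=88)
violated soft preferences: none

1. list.x = 69  [sidebar.left = list.left]
2. list.w = 159  [sidebar.w = list.w]
3. list.y = 211  [list.top = 211]
4. list.h = 88  [list.h = 88]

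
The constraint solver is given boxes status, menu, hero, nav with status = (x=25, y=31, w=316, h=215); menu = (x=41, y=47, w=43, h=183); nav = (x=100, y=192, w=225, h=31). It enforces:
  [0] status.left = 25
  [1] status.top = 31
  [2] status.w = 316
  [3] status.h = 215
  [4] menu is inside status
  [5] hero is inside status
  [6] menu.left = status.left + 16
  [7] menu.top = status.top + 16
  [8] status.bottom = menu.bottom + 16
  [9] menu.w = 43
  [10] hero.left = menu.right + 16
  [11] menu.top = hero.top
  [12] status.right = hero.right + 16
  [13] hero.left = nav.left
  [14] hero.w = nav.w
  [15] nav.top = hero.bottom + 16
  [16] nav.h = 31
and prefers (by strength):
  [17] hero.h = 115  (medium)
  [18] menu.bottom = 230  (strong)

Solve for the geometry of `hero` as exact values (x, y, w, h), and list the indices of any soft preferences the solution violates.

hero = (x=100, y=47, w=225, h=129)
violated soft preferences: 17

1. hero.x = 100  [hero.left = menu.right + 16]
2. hero.y = 47  [menu.top = hero.top]
3. hero.w = 225  [status.right = hero.right + 16]
4. hero.h = 129  [nav.top = hero.bottom + 16]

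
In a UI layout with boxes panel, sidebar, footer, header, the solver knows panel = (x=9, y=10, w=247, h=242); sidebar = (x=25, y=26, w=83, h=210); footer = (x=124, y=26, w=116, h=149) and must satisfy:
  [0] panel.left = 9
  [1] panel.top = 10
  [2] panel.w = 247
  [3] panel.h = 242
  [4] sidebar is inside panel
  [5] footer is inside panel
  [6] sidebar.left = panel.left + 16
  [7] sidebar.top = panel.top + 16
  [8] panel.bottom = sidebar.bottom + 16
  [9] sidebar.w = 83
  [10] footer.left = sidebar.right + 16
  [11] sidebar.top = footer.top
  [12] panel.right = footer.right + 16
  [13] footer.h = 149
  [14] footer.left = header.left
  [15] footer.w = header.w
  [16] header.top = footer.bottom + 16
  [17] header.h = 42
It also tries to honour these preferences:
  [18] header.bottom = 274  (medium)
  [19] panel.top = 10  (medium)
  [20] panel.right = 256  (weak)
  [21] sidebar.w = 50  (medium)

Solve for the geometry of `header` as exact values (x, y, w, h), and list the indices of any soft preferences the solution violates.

header = (x=124, y=191, w=116, h=42)
violated soft preferences: 18, 21

1. header.x = 124  [footer.left = header.left]
2. header.w = 116  [footer.w = header.w]
3. header.y = 191  [header.top = footer.bottom + 16]
4. header.h = 42  [header.h = 42]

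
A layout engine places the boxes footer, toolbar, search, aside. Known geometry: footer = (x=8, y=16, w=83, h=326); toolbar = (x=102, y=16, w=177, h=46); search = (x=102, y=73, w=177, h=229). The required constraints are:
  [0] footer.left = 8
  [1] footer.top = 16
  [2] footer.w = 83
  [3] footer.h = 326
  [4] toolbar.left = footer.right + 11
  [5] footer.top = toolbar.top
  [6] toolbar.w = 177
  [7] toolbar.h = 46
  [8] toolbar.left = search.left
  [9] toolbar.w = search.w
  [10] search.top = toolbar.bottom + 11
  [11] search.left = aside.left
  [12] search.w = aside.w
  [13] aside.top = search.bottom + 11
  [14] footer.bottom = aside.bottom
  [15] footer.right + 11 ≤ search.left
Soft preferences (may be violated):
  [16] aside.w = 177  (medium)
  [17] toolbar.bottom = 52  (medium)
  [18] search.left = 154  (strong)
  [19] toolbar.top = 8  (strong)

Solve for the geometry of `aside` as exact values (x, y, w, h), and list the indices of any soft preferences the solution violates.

aside = (x=102, y=313, w=177, h=29)
violated soft preferences: 17, 18, 19

1. aside.x = 102  [search.left = aside.left]
2. aside.w = 177  [search.w = aside.w]
3. aside.y = 313  [aside.top = search.bottom + 11]
4. aside.h = 29  [footer.bottom = aside.bottom]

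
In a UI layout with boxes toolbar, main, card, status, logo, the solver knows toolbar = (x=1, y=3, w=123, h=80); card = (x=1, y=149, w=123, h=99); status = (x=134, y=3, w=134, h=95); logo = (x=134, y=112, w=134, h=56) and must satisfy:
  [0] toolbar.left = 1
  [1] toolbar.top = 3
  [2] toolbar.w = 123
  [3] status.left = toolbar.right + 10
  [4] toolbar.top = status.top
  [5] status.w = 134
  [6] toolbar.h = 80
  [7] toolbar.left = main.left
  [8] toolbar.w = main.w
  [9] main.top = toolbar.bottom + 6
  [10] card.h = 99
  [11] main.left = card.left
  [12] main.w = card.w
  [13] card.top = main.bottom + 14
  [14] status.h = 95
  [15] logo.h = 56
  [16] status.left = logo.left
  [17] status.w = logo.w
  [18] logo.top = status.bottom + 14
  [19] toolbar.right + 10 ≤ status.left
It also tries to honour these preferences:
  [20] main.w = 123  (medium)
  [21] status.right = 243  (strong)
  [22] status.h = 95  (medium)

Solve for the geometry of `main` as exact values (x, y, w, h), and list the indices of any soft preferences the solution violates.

1. main.x = 1  [toolbar.left = main.left]
2. main.w = 123  [toolbar.w = main.w]
3. main.y = 89  [main.top = toolbar.bottom + 6]
4. main.h = 46  [card.top = main.bottom + 14]

main = (x=1, y=89, w=123, h=46)
violated soft preferences: 21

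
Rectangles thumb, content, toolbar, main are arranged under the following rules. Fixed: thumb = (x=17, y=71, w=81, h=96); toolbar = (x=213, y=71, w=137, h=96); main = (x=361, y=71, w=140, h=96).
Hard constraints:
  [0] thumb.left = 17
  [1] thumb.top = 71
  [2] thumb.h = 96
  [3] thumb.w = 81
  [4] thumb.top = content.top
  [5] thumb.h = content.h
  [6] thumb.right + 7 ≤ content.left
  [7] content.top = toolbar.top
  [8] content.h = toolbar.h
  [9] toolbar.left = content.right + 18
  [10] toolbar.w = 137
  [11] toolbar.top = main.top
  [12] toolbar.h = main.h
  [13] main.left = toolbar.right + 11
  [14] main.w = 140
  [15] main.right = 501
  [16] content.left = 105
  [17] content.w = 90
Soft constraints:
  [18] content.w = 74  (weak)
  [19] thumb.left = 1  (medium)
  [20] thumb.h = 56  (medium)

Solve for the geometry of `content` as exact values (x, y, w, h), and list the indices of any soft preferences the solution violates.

1. content.y = 71  [thumb.top = content.top]
2. content.h = 96  [thumb.h = content.h]
3. content.x = 105  [content.left = 105]
4. content.w = 90  [content.w = 90]

content = (x=105, y=71, w=90, h=96)
violated soft preferences: 18, 19, 20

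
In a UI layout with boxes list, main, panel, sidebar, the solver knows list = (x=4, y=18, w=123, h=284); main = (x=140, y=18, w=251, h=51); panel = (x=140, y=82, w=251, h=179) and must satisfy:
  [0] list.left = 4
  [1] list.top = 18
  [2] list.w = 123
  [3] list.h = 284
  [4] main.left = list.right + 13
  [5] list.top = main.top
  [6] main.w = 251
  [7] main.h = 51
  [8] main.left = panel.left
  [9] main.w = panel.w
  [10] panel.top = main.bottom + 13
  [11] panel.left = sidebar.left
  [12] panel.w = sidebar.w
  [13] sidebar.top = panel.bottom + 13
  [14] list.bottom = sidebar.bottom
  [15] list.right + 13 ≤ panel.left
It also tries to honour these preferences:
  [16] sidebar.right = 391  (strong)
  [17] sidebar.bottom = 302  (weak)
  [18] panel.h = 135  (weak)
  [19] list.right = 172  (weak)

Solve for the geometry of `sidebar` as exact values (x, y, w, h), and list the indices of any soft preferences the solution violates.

1. sidebar.x = 140  [panel.left = sidebar.left]
2. sidebar.w = 251  [panel.w = sidebar.w]
3. sidebar.y = 274  [sidebar.top = panel.bottom + 13]
4. sidebar.h = 28  [list.bottom = sidebar.bottom]

sidebar = (x=140, y=274, w=251, h=28)
violated soft preferences: 18, 19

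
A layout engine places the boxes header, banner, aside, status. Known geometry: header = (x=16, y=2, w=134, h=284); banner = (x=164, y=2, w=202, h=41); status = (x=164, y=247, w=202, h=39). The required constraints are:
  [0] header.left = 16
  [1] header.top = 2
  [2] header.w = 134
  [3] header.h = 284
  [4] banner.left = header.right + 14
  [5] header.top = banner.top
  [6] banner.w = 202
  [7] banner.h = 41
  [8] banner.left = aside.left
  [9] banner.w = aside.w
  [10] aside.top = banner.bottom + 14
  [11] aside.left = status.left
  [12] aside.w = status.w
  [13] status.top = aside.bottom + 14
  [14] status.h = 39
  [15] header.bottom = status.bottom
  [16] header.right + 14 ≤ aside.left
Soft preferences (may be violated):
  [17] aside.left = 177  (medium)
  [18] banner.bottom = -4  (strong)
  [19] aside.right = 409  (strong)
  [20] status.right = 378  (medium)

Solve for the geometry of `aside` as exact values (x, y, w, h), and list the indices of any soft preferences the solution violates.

aside = (x=164, y=57, w=202, h=176)
violated soft preferences: 17, 18, 19, 20

1. aside.x = 164  [banner.left = aside.left]
2. aside.w = 202  [banner.w = aside.w]
3. aside.y = 57  [aside.top = banner.bottom + 14]
4. aside.h = 176  [status.top = aside.bottom + 14]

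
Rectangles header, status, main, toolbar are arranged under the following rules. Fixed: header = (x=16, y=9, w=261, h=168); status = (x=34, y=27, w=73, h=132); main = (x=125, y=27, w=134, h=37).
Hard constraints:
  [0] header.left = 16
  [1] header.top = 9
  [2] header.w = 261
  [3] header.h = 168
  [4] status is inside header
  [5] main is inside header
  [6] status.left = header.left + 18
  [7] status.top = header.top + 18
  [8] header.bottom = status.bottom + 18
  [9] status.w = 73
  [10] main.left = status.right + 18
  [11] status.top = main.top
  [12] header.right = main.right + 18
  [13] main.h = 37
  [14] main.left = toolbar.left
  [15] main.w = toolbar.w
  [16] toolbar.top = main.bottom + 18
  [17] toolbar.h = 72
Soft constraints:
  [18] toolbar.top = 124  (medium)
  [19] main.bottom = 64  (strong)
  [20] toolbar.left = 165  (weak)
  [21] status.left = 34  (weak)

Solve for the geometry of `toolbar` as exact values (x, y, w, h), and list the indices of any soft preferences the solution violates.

toolbar = (x=125, y=82, w=134, h=72)
violated soft preferences: 18, 20

1. toolbar.x = 125  [main.left = toolbar.left]
2. toolbar.w = 134  [main.w = toolbar.w]
3. toolbar.y = 82  [toolbar.top = main.bottom + 18]
4. toolbar.h = 72  [toolbar.h = 72]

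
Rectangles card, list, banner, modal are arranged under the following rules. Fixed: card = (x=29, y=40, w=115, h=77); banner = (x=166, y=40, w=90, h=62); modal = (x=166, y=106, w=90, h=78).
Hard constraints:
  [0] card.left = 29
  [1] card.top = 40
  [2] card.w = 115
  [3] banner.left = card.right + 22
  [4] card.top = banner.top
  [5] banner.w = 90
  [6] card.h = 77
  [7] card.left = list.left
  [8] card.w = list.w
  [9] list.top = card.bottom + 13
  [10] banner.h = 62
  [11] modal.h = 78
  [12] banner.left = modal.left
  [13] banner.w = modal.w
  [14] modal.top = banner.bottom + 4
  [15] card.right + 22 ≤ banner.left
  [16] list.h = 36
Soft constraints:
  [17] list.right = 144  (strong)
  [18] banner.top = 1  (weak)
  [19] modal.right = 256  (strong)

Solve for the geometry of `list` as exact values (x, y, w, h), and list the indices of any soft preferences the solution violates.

1. list.x = 29  [card.left = list.left]
2. list.w = 115  [card.w = list.w]
3. list.y = 130  [list.top = card.bottom + 13]
4. list.h = 36  [list.h = 36]

list = (x=29, y=130, w=115, h=36)
violated soft preferences: 18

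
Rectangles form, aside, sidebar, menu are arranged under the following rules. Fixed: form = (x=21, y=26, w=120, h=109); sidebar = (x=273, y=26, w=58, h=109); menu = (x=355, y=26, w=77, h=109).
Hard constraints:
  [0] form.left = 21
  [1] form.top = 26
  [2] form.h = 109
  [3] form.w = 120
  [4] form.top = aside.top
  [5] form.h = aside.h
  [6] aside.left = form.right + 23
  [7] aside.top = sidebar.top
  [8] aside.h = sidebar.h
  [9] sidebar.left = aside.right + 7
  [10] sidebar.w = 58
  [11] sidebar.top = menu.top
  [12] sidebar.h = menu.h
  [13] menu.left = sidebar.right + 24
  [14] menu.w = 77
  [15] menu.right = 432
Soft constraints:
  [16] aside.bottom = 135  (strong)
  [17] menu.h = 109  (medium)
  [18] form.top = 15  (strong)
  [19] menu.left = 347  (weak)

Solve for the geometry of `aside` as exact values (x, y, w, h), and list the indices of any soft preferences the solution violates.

aside = (x=164, y=26, w=102, h=109)
violated soft preferences: 18, 19

1. aside.y = 26  [form.top = aside.top]
2. aside.h = 109  [form.h = aside.h]
3. aside.x = 164  [aside.left = form.right + 23]
4. aside.w = 102  [sidebar.left = aside.right + 7]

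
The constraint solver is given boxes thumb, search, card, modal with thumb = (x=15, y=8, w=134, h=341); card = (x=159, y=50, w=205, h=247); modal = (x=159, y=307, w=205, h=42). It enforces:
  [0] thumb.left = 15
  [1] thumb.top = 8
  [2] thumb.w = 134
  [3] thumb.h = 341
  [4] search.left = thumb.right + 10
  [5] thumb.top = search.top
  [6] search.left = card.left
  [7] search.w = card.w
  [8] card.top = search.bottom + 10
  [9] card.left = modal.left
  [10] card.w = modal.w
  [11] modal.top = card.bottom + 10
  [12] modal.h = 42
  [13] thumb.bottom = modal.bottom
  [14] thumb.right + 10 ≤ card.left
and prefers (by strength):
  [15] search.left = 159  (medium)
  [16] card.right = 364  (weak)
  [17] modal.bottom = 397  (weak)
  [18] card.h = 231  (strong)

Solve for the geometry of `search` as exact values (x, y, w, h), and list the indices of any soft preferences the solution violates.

1. search.x = 159  [search.left = thumb.right + 10]
2. search.y = 8  [thumb.top = search.top]
3. search.w = 205  [search.w = card.w]
4. search.h = 32  [card.top = search.bottom + 10]

search = (x=159, y=8, w=205, h=32)
violated soft preferences: 17, 18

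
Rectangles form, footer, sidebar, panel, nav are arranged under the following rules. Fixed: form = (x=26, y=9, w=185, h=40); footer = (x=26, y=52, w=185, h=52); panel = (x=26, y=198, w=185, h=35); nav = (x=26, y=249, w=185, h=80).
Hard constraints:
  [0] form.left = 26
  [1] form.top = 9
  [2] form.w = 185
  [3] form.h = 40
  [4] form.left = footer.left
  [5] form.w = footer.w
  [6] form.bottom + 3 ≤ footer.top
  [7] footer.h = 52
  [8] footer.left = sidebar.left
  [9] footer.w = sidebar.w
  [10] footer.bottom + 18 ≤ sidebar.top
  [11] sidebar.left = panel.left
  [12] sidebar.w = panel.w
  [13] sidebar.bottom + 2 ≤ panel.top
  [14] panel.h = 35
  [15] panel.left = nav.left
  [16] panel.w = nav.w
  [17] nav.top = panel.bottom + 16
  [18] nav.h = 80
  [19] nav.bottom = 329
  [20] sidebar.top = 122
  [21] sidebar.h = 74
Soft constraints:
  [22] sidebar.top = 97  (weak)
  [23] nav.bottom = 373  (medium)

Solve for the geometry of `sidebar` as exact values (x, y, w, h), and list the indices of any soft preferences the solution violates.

1. sidebar.x = 26  [footer.left = sidebar.left]
2. sidebar.w = 185  [footer.w = sidebar.w]
3. sidebar.y = 122  [sidebar.top = 122]
4. sidebar.h = 74  [sidebar.h = 74]

sidebar = (x=26, y=122, w=185, h=74)
violated soft preferences: 22, 23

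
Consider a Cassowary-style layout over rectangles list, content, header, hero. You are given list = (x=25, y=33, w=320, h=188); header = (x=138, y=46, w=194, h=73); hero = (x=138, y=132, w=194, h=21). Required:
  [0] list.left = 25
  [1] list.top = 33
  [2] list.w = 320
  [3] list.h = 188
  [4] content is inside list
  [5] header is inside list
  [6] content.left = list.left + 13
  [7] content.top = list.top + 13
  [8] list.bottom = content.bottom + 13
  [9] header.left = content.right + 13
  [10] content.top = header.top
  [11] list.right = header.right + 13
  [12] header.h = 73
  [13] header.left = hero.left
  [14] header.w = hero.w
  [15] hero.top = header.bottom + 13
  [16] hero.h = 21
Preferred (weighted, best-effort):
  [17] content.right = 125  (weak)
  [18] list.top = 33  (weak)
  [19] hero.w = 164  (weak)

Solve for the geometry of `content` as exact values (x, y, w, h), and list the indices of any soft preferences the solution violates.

1. content.x = 38  [content.left = list.left + 13]
2. content.y = 46  [content.top = list.top + 13]
3. content.h = 162  [list.bottom = content.bottom + 13]
4. content.w = 87  [header.left = content.right + 13]

content = (x=38, y=46, w=87, h=162)
violated soft preferences: 19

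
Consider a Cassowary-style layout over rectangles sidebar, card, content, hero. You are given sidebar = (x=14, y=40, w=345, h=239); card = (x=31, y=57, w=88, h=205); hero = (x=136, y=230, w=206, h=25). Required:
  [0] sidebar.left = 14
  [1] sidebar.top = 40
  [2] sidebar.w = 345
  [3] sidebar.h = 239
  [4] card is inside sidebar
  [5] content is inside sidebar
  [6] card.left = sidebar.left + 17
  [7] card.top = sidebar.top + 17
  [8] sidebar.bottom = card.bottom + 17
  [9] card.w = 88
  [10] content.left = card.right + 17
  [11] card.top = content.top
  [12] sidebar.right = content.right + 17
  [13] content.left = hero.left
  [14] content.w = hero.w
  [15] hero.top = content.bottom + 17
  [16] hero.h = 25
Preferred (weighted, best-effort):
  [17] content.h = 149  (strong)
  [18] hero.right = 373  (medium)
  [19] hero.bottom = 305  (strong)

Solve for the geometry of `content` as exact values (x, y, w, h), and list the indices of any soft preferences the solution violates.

1. content.x = 136  [content.left = card.right + 17]
2. content.y = 57  [card.top = content.top]
3. content.w = 206  [sidebar.right = content.right + 17]
4. content.h = 156  [hero.top = content.bottom + 17]

content = (x=136, y=57, w=206, h=156)
violated soft preferences: 17, 18, 19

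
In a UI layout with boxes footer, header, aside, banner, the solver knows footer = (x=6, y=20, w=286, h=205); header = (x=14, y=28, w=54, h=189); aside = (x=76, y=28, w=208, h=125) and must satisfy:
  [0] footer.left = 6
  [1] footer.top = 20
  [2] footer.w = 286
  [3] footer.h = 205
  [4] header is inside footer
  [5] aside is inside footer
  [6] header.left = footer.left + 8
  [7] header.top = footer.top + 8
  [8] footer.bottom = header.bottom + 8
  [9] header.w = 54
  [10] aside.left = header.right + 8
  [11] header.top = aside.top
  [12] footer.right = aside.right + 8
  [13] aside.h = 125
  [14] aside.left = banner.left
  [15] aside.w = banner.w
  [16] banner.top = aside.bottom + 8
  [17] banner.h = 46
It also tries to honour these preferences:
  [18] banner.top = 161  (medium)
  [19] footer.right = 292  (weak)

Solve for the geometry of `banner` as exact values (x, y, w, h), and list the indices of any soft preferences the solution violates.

1. banner.x = 76  [aside.left = banner.left]
2. banner.w = 208  [aside.w = banner.w]
3. banner.y = 161  [banner.top = aside.bottom + 8]
4. banner.h = 46  [banner.h = 46]

banner = (x=76, y=161, w=208, h=46)
violated soft preferences: none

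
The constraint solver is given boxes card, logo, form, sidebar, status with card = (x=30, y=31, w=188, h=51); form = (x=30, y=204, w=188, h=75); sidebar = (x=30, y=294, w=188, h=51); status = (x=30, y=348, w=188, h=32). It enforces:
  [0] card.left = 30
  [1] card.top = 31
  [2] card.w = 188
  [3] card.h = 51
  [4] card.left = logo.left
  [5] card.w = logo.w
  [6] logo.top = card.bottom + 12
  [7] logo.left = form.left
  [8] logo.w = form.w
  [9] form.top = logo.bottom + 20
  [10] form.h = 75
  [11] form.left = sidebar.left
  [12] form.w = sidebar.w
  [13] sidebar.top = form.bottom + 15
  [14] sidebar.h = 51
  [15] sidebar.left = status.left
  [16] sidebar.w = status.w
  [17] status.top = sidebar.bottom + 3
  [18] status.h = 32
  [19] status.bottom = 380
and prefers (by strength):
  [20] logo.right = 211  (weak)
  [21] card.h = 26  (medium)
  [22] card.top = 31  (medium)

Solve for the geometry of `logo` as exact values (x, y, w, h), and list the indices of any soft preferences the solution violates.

1. logo.x = 30  [card.left = logo.left]
2. logo.w = 188  [card.w = logo.w]
3. logo.y = 94  [logo.top = card.bottom + 12]
4. logo.h = 90  [form.top = logo.bottom + 20]

logo = (x=30, y=94, w=188, h=90)
violated soft preferences: 20, 21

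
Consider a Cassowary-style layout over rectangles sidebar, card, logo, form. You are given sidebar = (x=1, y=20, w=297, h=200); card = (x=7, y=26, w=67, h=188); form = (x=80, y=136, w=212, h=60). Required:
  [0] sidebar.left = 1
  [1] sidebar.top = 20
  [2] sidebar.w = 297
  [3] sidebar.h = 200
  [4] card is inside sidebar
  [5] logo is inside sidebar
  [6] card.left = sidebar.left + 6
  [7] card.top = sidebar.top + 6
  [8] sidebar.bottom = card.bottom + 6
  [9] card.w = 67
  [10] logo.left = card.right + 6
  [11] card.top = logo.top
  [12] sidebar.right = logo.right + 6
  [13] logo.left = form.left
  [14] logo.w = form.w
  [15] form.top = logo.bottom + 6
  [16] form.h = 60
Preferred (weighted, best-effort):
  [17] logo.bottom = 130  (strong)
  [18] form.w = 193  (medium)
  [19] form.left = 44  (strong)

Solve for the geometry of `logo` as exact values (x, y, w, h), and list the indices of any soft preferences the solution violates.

logo = (x=80, y=26, w=212, h=104)
violated soft preferences: 18, 19

1. logo.x = 80  [logo.left = card.right + 6]
2. logo.y = 26  [card.top = logo.top]
3. logo.w = 212  [sidebar.right = logo.right + 6]
4. logo.h = 104  [form.top = logo.bottom + 6]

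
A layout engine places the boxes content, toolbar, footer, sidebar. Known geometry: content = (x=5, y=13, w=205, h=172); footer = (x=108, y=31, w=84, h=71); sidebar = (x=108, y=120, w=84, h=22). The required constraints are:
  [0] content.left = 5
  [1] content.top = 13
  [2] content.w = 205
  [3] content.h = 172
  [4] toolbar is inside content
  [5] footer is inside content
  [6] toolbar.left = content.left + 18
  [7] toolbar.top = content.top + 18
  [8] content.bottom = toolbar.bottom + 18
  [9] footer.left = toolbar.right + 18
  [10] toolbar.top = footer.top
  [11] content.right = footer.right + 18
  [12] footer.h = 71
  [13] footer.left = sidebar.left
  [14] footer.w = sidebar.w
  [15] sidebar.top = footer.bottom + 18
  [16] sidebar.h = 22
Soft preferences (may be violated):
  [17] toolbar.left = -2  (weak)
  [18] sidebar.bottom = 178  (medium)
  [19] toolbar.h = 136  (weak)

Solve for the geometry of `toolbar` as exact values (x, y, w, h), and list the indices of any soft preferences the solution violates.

1. toolbar.x = 23  [toolbar.left = content.left + 18]
2. toolbar.y = 31  [toolbar.top = content.top + 18]
3. toolbar.h = 136  [content.bottom = toolbar.bottom + 18]
4. toolbar.w = 67  [footer.left = toolbar.right + 18]

toolbar = (x=23, y=31, w=67, h=136)
violated soft preferences: 17, 18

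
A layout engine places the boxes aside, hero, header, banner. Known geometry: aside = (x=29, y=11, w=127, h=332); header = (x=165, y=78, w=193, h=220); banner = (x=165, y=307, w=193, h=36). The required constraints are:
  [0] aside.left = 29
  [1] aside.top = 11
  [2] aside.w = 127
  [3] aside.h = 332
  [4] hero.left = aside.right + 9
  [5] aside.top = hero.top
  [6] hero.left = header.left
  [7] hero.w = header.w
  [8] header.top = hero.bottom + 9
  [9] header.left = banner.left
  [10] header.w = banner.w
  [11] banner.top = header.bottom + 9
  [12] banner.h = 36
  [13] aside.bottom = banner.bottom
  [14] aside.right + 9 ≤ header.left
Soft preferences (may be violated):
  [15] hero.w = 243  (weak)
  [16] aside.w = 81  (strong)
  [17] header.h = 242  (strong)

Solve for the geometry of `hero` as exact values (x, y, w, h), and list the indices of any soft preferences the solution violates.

1. hero.x = 165  [hero.left = aside.right + 9]
2. hero.y = 11  [aside.top = hero.top]
3. hero.w = 193  [hero.w = header.w]
4. hero.h = 58  [header.top = hero.bottom + 9]

hero = (x=165, y=11, w=193, h=58)
violated soft preferences: 15, 16, 17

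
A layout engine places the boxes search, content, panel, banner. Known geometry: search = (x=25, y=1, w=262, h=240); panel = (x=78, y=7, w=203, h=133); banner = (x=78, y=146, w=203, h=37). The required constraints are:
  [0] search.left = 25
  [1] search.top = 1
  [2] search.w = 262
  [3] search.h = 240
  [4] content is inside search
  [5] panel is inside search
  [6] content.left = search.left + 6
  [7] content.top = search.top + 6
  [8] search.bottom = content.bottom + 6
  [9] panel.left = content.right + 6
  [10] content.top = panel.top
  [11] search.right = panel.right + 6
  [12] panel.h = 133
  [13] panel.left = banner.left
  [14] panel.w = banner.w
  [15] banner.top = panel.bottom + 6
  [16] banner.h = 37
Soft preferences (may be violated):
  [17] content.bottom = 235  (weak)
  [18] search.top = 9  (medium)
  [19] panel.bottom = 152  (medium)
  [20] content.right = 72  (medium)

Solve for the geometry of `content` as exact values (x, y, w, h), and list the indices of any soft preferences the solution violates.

1. content.x = 31  [content.left = search.left + 6]
2. content.y = 7  [content.top = search.top + 6]
3. content.h = 228  [search.bottom = content.bottom + 6]
4. content.w = 41  [panel.left = content.right + 6]

content = (x=31, y=7, w=41, h=228)
violated soft preferences: 18, 19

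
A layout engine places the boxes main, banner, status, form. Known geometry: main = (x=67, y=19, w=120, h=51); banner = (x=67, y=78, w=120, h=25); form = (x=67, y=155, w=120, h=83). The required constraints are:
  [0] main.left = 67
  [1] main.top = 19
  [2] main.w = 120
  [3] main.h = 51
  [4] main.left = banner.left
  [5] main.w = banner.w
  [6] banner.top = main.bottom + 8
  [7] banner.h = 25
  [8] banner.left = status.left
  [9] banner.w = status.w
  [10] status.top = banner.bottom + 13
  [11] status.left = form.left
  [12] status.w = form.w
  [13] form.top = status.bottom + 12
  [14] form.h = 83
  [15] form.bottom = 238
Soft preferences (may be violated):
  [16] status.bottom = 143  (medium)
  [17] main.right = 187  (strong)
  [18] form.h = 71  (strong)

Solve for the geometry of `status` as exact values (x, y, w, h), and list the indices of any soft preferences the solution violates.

1. status.x = 67  [banner.left = status.left]
2. status.w = 120  [banner.w = status.w]
3. status.y = 116  [status.top = banner.bottom + 13]
4. status.h = 27  [form.top = status.bottom + 12]

status = (x=67, y=116, w=120, h=27)
violated soft preferences: 18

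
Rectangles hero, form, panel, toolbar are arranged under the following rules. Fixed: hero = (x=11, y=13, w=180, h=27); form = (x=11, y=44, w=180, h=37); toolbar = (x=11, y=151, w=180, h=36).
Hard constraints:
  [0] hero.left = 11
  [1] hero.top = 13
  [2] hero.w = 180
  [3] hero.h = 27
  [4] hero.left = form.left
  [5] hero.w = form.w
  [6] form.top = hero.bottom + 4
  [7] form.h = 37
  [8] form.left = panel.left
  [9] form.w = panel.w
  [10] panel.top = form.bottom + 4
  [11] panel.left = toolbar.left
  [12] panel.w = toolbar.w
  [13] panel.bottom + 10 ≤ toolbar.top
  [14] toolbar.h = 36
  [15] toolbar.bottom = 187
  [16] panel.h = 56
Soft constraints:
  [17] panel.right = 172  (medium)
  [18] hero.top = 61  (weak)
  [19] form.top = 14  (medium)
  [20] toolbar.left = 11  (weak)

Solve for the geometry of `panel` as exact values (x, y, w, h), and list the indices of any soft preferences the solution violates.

1. panel.x = 11  [form.left = panel.left]
2. panel.w = 180  [form.w = panel.w]
3. panel.y = 85  [panel.top = form.bottom + 4]
4. panel.h = 56  [panel.h = 56]

panel = (x=11, y=85, w=180, h=56)
violated soft preferences: 17, 18, 19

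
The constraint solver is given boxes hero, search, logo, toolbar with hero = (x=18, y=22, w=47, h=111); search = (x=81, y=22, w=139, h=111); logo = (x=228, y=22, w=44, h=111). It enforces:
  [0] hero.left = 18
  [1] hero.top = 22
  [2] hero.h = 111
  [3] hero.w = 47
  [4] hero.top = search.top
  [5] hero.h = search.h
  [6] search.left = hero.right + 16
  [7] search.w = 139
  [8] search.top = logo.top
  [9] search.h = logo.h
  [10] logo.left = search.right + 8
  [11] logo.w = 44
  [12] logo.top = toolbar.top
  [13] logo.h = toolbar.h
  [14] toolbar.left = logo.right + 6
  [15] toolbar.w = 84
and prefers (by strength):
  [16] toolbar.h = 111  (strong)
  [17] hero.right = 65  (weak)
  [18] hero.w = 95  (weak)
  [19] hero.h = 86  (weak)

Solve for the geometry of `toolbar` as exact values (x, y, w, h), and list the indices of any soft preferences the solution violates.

toolbar = (x=278, y=22, w=84, h=111)
violated soft preferences: 18, 19

1. toolbar.y = 22  [logo.top = toolbar.top]
2. toolbar.h = 111  [logo.h = toolbar.h]
3. toolbar.x = 278  [toolbar.left = logo.right + 6]
4. toolbar.w = 84  [toolbar.w = 84]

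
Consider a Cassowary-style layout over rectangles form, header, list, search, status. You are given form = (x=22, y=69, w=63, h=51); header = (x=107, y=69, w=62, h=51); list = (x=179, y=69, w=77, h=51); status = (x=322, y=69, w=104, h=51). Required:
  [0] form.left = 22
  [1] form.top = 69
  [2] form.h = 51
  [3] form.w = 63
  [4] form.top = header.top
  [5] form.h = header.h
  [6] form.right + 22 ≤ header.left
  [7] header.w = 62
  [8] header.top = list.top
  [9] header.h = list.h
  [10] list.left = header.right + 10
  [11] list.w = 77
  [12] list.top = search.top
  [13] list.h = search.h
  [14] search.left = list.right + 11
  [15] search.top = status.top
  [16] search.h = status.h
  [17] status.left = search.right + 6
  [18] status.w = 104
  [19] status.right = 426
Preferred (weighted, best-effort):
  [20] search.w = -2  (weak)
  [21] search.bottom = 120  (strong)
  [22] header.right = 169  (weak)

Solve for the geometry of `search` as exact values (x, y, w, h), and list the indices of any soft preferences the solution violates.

1. search.y = 69  [list.top = search.top]
2. search.h = 51  [list.h = search.h]
3. search.x = 267  [search.left = list.right + 11]
4. search.w = 49  [status.left = search.right + 6]

search = (x=267, y=69, w=49, h=51)
violated soft preferences: 20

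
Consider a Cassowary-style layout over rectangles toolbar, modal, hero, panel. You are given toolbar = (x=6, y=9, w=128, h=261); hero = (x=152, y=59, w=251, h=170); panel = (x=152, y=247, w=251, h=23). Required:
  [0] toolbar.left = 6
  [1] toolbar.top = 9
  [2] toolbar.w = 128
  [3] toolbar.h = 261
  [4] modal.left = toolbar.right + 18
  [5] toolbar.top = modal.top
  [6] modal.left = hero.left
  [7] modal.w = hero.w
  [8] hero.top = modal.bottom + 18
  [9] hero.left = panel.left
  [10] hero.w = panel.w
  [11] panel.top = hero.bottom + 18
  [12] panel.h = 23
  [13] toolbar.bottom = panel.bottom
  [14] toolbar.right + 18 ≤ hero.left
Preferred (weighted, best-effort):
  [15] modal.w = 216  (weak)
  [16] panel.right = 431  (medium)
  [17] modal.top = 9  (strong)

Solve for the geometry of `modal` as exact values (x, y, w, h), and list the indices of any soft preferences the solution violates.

modal = (x=152, y=9, w=251, h=32)
violated soft preferences: 15, 16

1. modal.x = 152  [modal.left = toolbar.right + 18]
2. modal.y = 9  [toolbar.top = modal.top]
3. modal.w = 251  [modal.w = hero.w]
4. modal.h = 32  [hero.top = modal.bottom + 18]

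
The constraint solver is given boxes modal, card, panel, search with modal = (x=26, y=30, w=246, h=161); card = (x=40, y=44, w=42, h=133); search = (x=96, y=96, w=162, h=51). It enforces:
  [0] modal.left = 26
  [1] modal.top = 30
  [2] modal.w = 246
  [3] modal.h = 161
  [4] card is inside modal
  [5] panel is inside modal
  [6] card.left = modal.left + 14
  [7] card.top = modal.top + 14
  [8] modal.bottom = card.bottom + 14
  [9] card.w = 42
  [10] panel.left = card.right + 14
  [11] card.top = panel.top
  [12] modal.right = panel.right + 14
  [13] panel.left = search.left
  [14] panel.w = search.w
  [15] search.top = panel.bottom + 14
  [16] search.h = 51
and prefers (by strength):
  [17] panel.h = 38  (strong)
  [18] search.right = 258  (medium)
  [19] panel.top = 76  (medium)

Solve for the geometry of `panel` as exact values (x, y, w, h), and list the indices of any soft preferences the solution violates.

1. panel.x = 96  [panel.left = card.right + 14]
2. panel.y = 44  [card.top = panel.top]
3. panel.w = 162  [modal.right = panel.right + 14]
4. panel.h = 38  [search.top = panel.bottom + 14]

panel = (x=96, y=44, w=162, h=38)
violated soft preferences: 19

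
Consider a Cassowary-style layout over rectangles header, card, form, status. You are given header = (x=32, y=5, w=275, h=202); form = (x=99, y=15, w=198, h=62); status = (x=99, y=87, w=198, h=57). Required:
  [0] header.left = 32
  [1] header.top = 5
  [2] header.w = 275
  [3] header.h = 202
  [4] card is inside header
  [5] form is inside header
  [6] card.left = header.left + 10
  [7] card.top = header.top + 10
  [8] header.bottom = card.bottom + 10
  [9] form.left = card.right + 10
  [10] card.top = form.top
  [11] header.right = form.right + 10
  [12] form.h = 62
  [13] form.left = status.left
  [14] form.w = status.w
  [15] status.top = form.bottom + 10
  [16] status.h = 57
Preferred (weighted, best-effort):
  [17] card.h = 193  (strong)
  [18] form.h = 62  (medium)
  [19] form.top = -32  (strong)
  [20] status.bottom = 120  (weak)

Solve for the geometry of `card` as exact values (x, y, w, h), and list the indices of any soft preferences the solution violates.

1. card.x = 42  [card.left = header.left + 10]
2. card.y = 15  [card.top = header.top + 10]
3. card.h = 182  [header.bottom = card.bottom + 10]
4. card.w = 47  [form.left = card.right + 10]

card = (x=42, y=15, w=47, h=182)
violated soft preferences: 17, 19, 20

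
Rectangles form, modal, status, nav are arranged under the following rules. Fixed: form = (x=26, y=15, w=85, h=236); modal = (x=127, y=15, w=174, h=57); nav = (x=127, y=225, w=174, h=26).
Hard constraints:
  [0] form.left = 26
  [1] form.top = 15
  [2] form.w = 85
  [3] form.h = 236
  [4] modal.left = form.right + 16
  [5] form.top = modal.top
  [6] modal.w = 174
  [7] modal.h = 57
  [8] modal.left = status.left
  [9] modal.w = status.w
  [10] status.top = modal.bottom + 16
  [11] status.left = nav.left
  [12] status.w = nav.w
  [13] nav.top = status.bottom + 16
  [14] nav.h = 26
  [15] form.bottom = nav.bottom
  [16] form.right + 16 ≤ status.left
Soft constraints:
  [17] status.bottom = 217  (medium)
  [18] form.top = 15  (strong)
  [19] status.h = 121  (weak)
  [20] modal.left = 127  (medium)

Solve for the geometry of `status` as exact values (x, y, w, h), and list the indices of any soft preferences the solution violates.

1. status.x = 127  [modal.left = status.left]
2. status.w = 174  [modal.w = status.w]
3. status.y = 88  [status.top = modal.bottom + 16]
4. status.h = 121  [nav.top = status.bottom + 16]

status = (x=127, y=88, w=174, h=121)
violated soft preferences: 17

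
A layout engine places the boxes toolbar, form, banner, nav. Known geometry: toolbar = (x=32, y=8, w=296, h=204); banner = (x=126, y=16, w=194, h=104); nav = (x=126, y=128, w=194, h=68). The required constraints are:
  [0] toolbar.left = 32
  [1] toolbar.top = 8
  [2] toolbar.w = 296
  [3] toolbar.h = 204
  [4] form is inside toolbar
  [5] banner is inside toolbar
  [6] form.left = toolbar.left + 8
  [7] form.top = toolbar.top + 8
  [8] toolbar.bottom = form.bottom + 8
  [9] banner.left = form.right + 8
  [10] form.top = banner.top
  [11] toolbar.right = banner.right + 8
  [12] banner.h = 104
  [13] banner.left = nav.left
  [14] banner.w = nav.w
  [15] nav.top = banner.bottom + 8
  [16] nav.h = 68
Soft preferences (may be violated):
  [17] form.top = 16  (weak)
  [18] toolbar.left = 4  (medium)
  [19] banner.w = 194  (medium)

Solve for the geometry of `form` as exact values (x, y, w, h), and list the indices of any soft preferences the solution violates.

1. form.x = 40  [form.left = toolbar.left + 8]
2. form.y = 16  [form.top = toolbar.top + 8]
3. form.h = 188  [toolbar.bottom = form.bottom + 8]
4. form.w = 78  [banner.left = form.right + 8]

form = (x=40, y=16, w=78, h=188)
violated soft preferences: 18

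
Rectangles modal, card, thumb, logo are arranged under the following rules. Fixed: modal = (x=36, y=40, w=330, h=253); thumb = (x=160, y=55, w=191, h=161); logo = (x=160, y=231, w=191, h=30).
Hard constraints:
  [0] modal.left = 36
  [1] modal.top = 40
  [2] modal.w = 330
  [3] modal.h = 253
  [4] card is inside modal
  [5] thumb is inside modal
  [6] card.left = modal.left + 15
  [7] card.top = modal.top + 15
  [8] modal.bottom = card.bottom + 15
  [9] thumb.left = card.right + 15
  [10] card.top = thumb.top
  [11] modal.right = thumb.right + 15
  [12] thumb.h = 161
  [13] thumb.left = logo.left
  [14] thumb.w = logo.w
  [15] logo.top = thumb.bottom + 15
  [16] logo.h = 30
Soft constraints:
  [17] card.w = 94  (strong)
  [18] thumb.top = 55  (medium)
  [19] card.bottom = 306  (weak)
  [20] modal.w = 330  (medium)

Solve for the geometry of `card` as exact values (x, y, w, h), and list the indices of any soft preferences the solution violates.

card = (x=51, y=55, w=94, h=223)
violated soft preferences: 19

1. card.x = 51  [card.left = modal.left + 15]
2. card.y = 55  [card.top = modal.top + 15]
3. card.h = 223  [modal.bottom = card.bottom + 15]
4. card.w = 94  [thumb.left = card.right + 15]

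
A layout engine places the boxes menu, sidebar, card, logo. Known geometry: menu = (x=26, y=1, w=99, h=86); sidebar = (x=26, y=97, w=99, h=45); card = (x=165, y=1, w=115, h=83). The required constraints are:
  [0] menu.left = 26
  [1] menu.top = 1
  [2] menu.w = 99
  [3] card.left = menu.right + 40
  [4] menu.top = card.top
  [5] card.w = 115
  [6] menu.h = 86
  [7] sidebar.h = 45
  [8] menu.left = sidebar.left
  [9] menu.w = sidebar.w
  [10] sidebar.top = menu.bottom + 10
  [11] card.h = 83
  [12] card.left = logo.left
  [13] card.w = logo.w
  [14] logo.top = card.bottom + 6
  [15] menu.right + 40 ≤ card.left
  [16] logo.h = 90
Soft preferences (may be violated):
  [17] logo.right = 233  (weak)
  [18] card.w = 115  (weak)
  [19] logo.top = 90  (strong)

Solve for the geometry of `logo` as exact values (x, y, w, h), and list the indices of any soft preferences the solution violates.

1. logo.x = 165  [card.left = logo.left]
2. logo.w = 115  [card.w = logo.w]
3. logo.y = 90  [logo.top = card.bottom + 6]
4. logo.h = 90  [logo.h = 90]

logo = (x=165, y=90, w=115, h=90)
violated soft preferences: 17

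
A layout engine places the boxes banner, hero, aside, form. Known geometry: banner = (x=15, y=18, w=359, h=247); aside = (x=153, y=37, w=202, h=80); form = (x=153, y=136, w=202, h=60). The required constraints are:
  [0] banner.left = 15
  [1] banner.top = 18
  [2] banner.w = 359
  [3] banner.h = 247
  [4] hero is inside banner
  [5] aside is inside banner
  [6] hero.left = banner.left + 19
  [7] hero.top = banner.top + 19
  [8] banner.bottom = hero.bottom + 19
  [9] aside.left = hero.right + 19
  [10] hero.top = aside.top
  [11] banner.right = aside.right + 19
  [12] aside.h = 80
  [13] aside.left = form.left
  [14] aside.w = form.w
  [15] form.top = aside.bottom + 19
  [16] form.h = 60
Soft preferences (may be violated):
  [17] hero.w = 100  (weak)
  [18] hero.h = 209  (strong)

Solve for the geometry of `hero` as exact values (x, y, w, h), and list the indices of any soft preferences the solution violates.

hero = (x=34, y=37, w=100, h=209)
violated soft preferences: none

1. hero.x = 34  [hero.left = banner.left + 19]
2. hero.y = 37  [hero.top = banner.top + 19]
3. hero.h = 209  [banner.bottom = hero.bottom + 19]
4. hero.w = 100  [aside.left = hero.right + 19]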